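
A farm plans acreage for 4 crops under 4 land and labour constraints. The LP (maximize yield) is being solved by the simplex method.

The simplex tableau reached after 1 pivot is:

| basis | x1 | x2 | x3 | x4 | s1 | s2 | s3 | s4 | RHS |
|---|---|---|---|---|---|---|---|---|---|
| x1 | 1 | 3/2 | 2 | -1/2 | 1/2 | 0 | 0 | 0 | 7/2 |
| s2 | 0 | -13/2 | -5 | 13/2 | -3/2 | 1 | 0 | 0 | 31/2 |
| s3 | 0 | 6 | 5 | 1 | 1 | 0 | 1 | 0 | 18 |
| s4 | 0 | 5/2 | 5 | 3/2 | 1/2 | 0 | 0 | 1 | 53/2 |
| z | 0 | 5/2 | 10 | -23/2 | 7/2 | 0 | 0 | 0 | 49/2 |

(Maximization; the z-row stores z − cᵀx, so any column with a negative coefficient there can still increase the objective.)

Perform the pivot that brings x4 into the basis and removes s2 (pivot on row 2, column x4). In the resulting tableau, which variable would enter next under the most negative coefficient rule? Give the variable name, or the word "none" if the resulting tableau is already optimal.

Pivot element 13/2. New z-row = old z-row − (-23/2)·(row 2/(13/2)).
Updated z-row coefficients: x1: 0, x2: -9, x3: 15/13, x4: 0, s1: 11/13, s2: 23/13, s3: 0, s4: 0.
The most negative is -9 in column x2, so x2 would enter next.

x2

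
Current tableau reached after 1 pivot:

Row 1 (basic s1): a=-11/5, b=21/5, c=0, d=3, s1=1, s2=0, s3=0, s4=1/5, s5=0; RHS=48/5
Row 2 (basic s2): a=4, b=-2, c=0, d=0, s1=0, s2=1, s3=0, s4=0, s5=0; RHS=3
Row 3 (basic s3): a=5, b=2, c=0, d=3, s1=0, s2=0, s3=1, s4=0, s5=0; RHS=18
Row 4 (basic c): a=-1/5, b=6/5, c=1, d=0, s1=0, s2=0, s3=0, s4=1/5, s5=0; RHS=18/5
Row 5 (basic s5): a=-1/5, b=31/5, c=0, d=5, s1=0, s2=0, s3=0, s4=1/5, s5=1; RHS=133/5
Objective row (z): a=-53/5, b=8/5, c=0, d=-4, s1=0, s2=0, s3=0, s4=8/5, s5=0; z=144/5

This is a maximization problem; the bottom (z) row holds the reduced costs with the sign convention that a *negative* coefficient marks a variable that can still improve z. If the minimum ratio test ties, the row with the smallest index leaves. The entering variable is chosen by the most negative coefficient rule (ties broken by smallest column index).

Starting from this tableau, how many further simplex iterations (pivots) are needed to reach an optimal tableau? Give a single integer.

pivot: a in, s2 out → z = 147/4
pivot: d in, s1 out → z = 207/4
No improving column remains; optimal.

2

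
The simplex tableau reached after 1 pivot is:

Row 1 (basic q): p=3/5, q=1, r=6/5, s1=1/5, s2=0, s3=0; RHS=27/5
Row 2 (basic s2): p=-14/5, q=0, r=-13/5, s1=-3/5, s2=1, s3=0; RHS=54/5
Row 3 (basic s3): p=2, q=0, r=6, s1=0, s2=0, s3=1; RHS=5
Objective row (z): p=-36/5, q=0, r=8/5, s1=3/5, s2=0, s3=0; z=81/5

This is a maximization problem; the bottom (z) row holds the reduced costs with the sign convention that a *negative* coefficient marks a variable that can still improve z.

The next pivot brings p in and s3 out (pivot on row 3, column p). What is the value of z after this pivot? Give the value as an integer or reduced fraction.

171/5

Minimum ratio for p: 5/2 = 5/2.
z changes by −(z-row coeff of p)·ratio = −(-36/5)·(5/2) = 18.
New z = 81/5 + 18 = 171/5.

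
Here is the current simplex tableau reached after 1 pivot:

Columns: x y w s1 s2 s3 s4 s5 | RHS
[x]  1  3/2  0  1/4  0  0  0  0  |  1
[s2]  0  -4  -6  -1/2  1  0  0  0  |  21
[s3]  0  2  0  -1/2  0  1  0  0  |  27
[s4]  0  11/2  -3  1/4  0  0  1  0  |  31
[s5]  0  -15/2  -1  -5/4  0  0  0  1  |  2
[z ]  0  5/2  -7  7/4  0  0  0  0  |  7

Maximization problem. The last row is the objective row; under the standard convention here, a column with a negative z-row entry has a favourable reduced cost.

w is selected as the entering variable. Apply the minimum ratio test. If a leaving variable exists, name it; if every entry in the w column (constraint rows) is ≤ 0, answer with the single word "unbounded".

unbounded

w-column entries: row 1: 0, row 2: -6, row 3: 0, row 4: -3, row 5: -1. All ≤ 0, so w can increase without bound; the LP is unbounded in this direction.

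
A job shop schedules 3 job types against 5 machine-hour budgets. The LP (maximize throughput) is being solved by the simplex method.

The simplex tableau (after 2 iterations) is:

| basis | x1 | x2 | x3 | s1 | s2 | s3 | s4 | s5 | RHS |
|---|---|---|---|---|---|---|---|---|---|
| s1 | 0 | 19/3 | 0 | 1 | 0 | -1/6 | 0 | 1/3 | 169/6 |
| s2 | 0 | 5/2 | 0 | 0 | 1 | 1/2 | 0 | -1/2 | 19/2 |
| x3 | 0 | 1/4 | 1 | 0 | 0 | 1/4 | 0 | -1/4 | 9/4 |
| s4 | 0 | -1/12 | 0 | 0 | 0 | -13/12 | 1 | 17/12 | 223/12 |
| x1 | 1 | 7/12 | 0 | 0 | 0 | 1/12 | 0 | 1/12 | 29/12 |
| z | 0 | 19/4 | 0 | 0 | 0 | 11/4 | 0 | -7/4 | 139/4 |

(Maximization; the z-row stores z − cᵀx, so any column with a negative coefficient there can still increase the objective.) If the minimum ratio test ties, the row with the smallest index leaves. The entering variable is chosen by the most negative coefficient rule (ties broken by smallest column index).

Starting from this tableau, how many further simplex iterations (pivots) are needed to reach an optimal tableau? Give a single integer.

pivot: s5 in, s4 out → z = 981/17
No improving column remains; optimal.

1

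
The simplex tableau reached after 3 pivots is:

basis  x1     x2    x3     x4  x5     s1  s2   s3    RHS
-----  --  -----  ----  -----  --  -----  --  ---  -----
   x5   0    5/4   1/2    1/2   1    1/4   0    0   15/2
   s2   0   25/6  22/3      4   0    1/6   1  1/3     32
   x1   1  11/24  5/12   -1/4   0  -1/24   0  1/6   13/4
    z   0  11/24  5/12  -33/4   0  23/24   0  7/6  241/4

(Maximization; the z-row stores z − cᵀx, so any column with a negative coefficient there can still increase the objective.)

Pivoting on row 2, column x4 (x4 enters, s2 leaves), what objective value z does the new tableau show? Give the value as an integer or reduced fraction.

Minimum ratio for x4: 32/4 = 8.
z changes by −(z-row coeff of x4)·ratio = −(-33/4)·8 = 66.
New z = 241/4 + 66 = 505/4.

505/4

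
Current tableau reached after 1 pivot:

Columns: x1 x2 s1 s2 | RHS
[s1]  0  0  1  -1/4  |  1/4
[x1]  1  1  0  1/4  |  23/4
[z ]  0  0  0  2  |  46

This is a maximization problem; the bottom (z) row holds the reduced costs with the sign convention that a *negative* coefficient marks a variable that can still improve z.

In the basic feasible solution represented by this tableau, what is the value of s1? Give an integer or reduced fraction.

1/4

s1 is basic (row 1); its value is the RHS of that row: 1/4.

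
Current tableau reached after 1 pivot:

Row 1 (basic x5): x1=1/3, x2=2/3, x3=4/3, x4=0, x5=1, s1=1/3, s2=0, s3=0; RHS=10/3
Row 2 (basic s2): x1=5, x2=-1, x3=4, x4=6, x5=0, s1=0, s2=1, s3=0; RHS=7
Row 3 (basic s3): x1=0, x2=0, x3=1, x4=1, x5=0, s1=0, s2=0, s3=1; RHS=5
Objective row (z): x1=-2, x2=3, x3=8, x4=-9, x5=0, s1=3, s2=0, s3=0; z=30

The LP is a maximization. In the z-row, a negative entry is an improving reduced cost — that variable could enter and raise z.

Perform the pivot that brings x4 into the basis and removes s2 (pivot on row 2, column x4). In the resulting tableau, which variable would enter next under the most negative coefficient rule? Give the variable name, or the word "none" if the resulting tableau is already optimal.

Pivot element 6. New z-row = old z-row − (-9)·(row 2/6).
Updated z-row coefficients: x1: 11/2, x2: 3/2, x3: 14, x4: 0, x5: 0, s1: 3, s2: 3/2, s3: 0.
No coefficient is strictly negative; the tableau after this pivot is optimal.

none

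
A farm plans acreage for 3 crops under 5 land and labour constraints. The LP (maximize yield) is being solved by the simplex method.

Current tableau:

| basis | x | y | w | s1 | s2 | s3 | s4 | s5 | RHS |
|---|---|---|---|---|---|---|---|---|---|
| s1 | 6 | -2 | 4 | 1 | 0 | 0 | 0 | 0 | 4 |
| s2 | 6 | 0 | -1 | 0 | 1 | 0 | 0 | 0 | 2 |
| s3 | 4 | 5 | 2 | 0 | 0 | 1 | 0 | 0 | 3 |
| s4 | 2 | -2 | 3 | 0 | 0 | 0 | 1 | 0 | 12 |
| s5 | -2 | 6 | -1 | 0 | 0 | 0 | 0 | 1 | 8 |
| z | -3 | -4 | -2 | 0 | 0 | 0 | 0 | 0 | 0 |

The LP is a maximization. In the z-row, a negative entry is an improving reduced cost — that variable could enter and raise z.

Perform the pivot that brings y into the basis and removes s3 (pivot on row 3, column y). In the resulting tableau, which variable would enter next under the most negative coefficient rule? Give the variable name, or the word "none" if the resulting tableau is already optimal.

w

Pivot element 5. New z-row = old z-row − (-4)·(row 3/5).
Updated z-row coefficients: x: 1/5, y: 0, w: -2/5, s1: 0, s2: 0, s3: 4/5, s4: 0, s5: 0.
The most negative is -2/5 in column w, so w would enter next.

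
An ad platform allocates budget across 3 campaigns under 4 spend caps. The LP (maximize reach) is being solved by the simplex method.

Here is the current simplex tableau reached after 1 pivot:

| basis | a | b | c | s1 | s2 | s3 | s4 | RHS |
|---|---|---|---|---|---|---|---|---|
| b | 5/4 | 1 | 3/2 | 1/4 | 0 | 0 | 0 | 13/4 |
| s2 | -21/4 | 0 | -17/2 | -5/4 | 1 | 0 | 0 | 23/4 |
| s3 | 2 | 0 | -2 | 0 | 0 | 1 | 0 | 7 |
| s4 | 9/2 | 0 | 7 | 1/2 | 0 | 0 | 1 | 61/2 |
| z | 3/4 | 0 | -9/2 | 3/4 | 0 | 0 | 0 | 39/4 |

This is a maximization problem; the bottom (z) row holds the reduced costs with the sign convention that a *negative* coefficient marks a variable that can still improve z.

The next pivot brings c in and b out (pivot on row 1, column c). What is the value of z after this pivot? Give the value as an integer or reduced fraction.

Minimum ratio for c: (13/4)/(3/2) = 13/6.
z changes by −(z-row coeff of c)·ratio = −(-9/2)·(13/6) = 39/4.
New z = 39/4 + (39/4) = 39/2.

39/2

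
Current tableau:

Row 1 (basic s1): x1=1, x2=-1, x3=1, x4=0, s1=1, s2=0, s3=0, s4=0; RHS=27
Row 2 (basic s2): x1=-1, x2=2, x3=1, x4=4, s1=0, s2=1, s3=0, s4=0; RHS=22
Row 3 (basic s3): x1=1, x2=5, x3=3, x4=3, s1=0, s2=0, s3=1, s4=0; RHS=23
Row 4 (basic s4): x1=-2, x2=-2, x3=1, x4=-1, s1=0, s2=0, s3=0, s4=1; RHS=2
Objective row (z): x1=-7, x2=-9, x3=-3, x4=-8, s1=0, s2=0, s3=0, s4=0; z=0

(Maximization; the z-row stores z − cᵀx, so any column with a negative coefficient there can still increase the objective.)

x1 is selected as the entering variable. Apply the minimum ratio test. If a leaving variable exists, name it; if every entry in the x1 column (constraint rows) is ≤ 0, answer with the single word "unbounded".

Ratios: row 1 (s1): 27/1 = 27; row 2 (s2): entry -1 ≤ 0, skip; row 3 (s3): 23/1 = 23; row 4 (s4): entry -2 ≤ 0, skip.
Minimum ratio is in the s3 row, so s3 leaves.

s3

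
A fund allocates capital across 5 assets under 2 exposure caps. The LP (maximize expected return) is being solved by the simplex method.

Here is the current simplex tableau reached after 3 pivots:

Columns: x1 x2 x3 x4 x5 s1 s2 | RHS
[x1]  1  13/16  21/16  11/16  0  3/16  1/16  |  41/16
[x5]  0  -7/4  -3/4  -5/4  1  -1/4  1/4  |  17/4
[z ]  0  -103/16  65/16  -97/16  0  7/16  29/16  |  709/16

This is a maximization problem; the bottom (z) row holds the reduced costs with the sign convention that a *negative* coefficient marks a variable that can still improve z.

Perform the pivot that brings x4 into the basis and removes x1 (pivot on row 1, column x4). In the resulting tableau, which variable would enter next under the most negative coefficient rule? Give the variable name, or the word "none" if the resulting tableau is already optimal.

Pivot element 11/16. New z-row = old z-row − (-97/16)·(row 1/(11/16)).
Updated z-row coefficients: x1: 97/11, x2: 8/11, x3: 172/11, x4: 0, x5: 0, s1: 23/11, s2: 26/11.
No coefficient is strictly negative; the tableau after this pivot is optimal.

none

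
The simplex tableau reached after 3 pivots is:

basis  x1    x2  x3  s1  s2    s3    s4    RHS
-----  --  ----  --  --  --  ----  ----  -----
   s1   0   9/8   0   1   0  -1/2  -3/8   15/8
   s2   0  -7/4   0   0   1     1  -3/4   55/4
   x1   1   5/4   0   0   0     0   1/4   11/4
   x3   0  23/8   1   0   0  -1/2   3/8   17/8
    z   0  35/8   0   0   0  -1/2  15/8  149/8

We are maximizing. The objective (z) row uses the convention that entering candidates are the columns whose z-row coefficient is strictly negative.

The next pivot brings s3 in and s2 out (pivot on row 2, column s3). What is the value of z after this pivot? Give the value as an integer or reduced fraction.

51/2

Minimum ratio for s3: (55/4)/1 = 55/4.
z changes by −(z-row coeff of s3)·ratio = −(-1/2)·(55/4) = 55/8.
New z = 149/8 + (55/8) = 51/2.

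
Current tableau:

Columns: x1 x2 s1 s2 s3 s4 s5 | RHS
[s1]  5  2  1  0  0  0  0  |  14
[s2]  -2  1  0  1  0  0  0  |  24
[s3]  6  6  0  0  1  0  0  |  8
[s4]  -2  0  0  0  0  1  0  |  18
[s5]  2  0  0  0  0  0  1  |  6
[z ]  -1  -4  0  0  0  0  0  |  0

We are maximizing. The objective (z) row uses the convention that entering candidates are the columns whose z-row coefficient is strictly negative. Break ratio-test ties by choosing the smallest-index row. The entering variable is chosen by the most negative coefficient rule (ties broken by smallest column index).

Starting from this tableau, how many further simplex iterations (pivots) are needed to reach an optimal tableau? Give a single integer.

1

pivot: x2 in, s3 out → z = 16/3
No improving column remains; optimal.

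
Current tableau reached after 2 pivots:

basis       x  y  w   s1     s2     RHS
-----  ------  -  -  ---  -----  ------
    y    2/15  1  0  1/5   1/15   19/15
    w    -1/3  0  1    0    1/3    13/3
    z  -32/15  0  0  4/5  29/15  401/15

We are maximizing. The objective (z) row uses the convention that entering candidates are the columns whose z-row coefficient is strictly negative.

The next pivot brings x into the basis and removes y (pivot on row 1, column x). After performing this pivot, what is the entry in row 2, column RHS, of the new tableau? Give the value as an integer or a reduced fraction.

Pivot element is row 1, column x: 2/15.
Normalize row 1: new (row 1, RHS) = (19/15)/(2/15) = 19/2.
row 2 ← row 2 − (-1/3)·(new row 1): 13/3 − (-1/3)·(19/2) = 15/2.

15/2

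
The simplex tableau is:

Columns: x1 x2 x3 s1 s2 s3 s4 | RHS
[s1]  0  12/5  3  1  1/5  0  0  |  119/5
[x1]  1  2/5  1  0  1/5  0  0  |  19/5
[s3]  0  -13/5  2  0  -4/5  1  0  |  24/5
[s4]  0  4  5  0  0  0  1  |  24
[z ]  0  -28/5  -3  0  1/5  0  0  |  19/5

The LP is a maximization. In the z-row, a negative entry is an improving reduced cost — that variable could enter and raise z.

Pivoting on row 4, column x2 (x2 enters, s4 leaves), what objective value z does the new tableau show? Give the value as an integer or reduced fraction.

Minimum ratio for x2: 24/4 = 6.
z changes by −(z-row coeff of x2)·ratio = −(-28/5)·6 = 168/5.
New z = 19/5 + (168/5) = 187/5.

187/5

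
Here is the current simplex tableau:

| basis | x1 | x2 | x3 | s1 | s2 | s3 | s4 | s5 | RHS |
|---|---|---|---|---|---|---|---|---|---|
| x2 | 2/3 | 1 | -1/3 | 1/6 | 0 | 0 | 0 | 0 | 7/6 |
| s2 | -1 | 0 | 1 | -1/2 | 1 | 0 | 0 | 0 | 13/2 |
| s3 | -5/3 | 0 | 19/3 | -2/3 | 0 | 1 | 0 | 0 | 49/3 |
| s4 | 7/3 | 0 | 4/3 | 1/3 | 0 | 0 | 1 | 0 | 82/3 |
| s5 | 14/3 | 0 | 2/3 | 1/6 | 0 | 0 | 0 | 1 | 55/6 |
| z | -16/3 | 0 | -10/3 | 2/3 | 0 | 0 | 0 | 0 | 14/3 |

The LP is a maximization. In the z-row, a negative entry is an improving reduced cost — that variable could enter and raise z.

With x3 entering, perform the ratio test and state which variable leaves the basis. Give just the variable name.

s3

Ratios: row 1 (x2): entry -1/3 ≤ 0, skip; row 2 (s2): (13/2)/1 = 13/2; row 3 (s3): (49/3)/(19/3) = 49/19; row 4 (s4): (82/3)/(4/3) = 41/2; row 5 (s5): (55/6)/(2/3) = 55/4.
Minimum ratio 49/19 is in the s3 row, so s3 leaves.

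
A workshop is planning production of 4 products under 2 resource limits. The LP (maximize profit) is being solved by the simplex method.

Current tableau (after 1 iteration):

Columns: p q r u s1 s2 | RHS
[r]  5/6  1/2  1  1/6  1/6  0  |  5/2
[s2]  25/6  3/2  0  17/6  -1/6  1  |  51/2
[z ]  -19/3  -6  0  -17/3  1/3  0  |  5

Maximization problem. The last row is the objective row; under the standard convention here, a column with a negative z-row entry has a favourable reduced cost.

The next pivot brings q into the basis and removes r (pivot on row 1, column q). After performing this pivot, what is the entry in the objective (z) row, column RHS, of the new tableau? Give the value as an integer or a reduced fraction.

35

Pivot element is row 1, column q: 1/2.
Normalize row 1: new (row 1, RHS) = (5/2)/(1/2) = 5.
z-row ← z-row − (-6)·(new row 1): 5 − (-6)·5 = 35.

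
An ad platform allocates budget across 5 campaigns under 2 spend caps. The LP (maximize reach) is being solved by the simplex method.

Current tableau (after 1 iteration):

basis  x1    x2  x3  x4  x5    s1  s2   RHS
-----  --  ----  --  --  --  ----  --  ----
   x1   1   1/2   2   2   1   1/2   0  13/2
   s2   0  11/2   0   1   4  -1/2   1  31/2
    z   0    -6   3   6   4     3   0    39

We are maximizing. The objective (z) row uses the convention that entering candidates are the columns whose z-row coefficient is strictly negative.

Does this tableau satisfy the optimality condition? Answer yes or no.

no

Column x2 has objective-row coefficient -6, which is negative; an improving pivot exists, so not yet optimal.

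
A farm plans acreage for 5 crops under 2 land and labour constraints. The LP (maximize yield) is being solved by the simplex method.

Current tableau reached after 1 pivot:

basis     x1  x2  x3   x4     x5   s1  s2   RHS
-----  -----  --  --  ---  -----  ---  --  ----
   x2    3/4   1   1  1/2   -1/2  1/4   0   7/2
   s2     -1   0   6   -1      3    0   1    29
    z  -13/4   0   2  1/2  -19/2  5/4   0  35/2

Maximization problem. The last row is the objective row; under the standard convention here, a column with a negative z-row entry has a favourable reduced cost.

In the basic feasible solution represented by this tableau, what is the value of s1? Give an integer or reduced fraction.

0

s1 is nonbasic (not in the basis column), so its value in the current BFS is 0.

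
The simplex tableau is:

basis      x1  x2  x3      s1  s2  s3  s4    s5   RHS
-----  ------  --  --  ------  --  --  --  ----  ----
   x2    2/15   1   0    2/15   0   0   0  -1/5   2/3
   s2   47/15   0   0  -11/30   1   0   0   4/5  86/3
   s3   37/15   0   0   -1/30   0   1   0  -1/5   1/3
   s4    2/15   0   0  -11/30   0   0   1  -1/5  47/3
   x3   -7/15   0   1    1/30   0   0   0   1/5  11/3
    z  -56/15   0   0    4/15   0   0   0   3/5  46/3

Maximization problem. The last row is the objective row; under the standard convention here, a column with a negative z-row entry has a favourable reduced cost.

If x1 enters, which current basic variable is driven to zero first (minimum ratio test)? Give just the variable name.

Ratios: row 1 (x2): (2/3)/(2/15) = 5; row 2 (s2): (86/3)/(47/15) = 430/47; row 3 (s3): (1/3)/(37/15) = 5/37; row 4 (s4): (47/3)/(2/15) = 235/2; row 5 (x3): entry -7/15 ≤ 0, skip.
Minimum ratio 5/37 is in the s3 row, so s3 leaves.

s3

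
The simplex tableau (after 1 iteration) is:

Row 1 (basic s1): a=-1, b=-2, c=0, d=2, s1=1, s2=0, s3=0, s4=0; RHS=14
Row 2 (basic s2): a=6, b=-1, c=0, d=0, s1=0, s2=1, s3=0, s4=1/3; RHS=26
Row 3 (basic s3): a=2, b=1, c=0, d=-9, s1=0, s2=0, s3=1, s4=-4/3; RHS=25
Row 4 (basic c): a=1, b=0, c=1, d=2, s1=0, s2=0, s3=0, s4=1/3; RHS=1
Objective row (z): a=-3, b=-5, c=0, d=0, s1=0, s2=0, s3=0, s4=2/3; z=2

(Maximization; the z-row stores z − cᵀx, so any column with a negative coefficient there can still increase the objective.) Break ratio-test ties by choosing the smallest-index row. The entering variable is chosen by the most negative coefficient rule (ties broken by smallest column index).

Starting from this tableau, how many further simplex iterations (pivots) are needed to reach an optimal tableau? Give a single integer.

pivot: b in, s3 out → z = 127
pivot: d in, c out → z = 299/2
No improving column remains; optimal.

2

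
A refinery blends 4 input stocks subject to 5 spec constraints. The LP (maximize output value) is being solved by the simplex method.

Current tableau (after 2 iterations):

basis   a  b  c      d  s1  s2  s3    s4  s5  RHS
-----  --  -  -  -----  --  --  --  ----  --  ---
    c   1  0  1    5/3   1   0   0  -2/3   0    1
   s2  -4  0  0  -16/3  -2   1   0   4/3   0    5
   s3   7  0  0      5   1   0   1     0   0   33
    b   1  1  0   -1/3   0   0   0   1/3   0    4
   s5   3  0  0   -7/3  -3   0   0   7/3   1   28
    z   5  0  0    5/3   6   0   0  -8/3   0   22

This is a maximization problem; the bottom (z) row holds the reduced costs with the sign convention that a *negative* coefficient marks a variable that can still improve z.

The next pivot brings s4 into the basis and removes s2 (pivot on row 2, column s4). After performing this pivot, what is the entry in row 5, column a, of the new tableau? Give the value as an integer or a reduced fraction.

Pivot element is row 2, column s4: 4/3.
Normalize row 2: new (row 2, a) = (-4)/(4/3) = -3.
row 5 ← row 5 − (7/3)·(new row 2): 3 − (7/3)·(-3) = 10.

10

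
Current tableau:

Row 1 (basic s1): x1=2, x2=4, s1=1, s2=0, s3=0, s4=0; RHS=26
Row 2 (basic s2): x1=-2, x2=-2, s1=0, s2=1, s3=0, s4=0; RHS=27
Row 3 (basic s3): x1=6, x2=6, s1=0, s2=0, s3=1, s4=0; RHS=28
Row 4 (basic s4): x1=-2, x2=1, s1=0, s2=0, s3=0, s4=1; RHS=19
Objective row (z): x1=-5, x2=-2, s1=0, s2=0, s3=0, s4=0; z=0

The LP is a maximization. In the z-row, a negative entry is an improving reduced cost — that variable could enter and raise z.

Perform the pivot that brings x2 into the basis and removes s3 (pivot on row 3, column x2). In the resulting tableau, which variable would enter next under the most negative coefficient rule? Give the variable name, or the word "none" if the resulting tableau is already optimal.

Pivot element 6. New z-row = old z-row − (-2)·(row 3/6).
Updated z-row coefficients: x1: -3, x2: 0, s1: 0, s2: 0, s3: 1/3, s4: 0.
The most negative is -3 in column x1, so x1 would enter next.

x1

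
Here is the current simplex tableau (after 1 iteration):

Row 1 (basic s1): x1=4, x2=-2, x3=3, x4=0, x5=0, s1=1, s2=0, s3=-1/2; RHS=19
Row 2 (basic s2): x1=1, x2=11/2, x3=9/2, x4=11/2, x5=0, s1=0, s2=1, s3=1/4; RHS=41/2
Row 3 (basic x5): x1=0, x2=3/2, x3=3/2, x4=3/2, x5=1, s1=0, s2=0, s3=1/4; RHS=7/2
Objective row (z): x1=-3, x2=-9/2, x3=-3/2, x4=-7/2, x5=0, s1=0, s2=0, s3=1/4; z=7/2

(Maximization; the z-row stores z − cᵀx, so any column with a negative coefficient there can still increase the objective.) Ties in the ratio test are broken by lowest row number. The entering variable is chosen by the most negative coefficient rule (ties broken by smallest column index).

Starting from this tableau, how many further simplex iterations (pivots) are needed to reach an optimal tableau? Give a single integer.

pivot: x2 in, x5 out → z = 14
pivot: x1 in, s1 out → z = 127/4
No improving column remains; optimal.

2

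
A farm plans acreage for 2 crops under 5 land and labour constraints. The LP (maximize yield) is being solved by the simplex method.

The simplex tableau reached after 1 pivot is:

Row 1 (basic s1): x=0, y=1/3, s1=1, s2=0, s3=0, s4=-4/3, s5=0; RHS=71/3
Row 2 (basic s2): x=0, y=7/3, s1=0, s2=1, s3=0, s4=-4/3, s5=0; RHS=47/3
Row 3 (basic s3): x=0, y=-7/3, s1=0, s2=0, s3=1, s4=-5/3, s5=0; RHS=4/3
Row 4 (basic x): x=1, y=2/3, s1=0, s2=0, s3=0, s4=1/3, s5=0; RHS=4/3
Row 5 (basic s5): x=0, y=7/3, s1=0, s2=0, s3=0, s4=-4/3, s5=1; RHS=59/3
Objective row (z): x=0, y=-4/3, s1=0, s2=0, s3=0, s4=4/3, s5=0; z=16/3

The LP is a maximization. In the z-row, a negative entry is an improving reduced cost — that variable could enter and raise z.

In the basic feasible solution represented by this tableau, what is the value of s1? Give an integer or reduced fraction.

s1 is basic (row 1); its value is the RHS of that row: 71/3.

71/3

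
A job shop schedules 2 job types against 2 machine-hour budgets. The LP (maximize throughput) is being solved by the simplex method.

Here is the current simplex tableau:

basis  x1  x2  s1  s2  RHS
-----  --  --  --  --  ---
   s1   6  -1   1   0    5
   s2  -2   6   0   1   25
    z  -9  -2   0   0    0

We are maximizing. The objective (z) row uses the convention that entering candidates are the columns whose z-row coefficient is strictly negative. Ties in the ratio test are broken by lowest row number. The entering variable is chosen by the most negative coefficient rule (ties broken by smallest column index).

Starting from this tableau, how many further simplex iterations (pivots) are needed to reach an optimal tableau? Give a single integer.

pivot: x1 in, s1 out → z = 15/2
pivot: x2 in, s2 out → z = 815/34
No improving column remains; optimal.

2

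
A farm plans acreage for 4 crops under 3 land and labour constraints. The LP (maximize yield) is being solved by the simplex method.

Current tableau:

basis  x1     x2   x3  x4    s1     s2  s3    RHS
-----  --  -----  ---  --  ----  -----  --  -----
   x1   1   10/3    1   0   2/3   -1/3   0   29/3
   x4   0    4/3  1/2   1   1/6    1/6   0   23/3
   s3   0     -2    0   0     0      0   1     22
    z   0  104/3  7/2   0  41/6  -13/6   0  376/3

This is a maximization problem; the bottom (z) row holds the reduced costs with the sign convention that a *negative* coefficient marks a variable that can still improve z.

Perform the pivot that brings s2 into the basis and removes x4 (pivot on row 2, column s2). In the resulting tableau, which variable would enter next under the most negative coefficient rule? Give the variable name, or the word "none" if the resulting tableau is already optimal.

none

Pivot element 1/6. New z-row = old z-row − (-13/6)·(row 2/(1/6)).
Updated z-row coefficients: x1: 0, x2: 52, x3: 10, x4: 13, s1: 9, s2: 0, s3: 0.
No coefficient is strictly negative; the tableau after this pivot is optimal.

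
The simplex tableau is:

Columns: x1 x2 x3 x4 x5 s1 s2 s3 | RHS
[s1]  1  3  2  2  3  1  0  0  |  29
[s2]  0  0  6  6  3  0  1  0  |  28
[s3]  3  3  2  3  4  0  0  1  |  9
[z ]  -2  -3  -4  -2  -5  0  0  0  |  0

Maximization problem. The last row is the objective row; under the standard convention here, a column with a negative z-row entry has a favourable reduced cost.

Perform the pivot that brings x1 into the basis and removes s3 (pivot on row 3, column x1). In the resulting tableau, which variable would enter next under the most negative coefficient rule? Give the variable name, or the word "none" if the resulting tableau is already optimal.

x3

Pivot element 3. New z-row = old z-row − (-2)·(row 3/3).
Updated z-row coefficients: x1: 0, x2: -1, x3: -8/3, x4: 0, x5: -7/3, s1: 0, s2: 0, s3: 2/3.
The most negative is -8/3 in column x3, so x3 would enter next.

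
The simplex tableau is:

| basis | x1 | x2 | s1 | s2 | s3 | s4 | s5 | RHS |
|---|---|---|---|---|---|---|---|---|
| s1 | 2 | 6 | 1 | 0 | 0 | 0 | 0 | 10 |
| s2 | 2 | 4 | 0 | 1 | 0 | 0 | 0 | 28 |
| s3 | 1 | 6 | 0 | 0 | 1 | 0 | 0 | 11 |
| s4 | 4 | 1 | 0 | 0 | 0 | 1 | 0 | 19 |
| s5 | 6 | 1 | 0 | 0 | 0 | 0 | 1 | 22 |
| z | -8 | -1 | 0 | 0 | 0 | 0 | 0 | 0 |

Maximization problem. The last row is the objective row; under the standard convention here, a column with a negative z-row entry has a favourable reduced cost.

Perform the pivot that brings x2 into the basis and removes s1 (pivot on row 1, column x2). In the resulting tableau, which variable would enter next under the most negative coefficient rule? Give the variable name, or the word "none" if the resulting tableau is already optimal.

x1

Pivot element 6. New z-row = old z-row − (-1)·(row 1/6).
Updated z-row coefficients: x1: -23/3, x2: 0, s1: 1/6, s2: 0, s3: 0, s4: 0, s5: 0.
The most negative is -23/3 in column x1, so x1 would enter next.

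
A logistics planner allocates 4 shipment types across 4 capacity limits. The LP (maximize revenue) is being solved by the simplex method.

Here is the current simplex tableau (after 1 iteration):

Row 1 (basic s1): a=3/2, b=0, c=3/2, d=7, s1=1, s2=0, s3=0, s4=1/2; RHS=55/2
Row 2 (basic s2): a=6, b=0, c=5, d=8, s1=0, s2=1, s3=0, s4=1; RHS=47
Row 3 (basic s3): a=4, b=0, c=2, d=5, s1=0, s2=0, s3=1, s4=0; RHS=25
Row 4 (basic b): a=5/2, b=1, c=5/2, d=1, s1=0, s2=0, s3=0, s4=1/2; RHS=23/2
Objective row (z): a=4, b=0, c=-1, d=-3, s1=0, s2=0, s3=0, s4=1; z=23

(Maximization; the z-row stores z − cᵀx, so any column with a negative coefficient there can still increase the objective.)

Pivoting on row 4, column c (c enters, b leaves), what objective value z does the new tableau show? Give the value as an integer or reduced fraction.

Minimum ratio for c: (23/2)/(5/2) = 23/5.
z changes by −(z-row coeff of c)·ratio = −(-1)·(23/5) = 23/5.
New z = 23 + (23/5) = 138/5.

138/5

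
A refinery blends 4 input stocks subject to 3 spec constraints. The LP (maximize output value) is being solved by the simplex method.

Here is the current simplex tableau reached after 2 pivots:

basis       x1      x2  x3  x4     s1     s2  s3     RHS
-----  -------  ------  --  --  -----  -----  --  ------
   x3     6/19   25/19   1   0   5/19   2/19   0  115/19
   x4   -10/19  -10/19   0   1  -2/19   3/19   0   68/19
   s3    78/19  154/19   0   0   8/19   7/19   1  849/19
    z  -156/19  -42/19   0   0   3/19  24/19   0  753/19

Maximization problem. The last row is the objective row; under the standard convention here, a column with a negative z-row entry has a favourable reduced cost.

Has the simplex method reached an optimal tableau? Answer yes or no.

Column x1 has objective-row coefficient -156/19, which is negative; an improving pivot exists, so not yet optimal.

no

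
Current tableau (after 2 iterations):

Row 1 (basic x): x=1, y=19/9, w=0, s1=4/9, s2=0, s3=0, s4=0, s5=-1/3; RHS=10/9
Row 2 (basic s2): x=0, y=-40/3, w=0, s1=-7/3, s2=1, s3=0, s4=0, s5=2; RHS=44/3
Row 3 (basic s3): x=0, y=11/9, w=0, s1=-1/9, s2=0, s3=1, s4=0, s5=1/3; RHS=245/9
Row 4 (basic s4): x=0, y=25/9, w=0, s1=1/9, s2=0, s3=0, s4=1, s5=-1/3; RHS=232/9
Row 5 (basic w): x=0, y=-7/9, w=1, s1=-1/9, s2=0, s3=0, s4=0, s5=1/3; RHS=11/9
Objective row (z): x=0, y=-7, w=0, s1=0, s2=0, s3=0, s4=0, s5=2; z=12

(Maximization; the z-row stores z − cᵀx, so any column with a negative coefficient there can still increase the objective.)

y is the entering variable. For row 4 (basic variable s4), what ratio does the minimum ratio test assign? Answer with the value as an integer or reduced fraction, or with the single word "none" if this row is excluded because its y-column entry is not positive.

Ratio = RHS / (y entry) = (232/9) / (25/9) = 232/25.

232/25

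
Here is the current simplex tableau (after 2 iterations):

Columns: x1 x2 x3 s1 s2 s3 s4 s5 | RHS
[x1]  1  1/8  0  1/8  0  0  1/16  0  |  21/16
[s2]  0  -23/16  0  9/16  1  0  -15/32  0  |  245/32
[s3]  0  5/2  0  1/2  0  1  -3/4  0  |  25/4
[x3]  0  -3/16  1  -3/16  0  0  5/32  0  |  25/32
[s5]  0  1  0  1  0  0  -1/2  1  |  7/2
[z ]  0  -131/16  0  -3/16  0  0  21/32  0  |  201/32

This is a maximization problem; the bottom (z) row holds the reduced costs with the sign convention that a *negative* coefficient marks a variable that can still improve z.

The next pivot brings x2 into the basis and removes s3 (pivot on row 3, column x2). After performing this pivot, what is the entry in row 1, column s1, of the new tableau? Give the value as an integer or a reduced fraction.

Pivot element is row 3, column x2: 5/2.
Normalize row 3: new (row 3, s1) = (1/2)/(5/2) = 1/5.
row 1 ← row 1 − (1/8)·(new row 3): 1/8 − (1/8)·(1/5) = 1/10.

1/10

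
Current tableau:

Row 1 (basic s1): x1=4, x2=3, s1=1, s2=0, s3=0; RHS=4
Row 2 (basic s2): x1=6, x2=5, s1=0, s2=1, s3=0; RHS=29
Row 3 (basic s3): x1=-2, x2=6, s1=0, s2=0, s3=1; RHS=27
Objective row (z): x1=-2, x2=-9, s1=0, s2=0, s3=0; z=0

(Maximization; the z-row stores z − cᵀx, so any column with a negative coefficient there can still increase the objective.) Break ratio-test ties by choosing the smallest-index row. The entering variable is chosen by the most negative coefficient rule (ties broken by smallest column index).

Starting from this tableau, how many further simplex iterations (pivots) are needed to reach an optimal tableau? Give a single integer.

1

pivot: x2 in, s1 out → z = 12
No improving column remains; optimal.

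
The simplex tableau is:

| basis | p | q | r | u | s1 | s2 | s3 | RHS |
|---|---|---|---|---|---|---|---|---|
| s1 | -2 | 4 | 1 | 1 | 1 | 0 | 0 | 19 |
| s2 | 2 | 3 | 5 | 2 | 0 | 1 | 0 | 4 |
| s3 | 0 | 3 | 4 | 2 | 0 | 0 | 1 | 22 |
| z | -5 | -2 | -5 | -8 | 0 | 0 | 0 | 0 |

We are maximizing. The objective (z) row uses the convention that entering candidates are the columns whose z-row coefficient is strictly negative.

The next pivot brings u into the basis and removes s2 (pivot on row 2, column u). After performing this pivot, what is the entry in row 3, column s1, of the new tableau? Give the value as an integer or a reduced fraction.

Pivot element is row 2, column u: 2.
Normalize row 2: new (row 2, s1) = 0/2 = 0.
row 3 ← row 3 − 2·(new row 2): 0 − 2·0 = 0.

0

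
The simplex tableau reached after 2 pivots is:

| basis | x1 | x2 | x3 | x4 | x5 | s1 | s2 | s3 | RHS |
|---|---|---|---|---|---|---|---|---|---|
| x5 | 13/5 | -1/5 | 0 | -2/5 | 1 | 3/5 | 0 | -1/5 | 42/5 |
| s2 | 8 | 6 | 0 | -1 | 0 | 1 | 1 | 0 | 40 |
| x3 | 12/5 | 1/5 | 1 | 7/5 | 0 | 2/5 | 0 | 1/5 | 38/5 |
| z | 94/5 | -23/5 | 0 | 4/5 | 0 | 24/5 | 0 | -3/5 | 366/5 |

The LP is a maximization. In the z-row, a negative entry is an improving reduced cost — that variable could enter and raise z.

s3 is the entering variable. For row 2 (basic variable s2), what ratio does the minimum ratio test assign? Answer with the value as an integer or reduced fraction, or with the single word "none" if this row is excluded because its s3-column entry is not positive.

The s3 entry in row 2 is 0 ≤ 0, so this row gives no ratio.

none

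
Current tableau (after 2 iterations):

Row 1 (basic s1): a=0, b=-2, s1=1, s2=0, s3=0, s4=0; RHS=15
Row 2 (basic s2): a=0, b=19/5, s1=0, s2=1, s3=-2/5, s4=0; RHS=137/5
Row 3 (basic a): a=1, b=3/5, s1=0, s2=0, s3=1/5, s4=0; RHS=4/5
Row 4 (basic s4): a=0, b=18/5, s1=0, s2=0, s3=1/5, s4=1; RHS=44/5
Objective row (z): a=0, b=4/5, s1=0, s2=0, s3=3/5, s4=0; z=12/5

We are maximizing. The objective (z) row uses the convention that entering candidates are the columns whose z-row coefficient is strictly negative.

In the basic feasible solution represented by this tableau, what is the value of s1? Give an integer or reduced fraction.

15

s1 is basic (row 1); its value is the RHS of that row: 15.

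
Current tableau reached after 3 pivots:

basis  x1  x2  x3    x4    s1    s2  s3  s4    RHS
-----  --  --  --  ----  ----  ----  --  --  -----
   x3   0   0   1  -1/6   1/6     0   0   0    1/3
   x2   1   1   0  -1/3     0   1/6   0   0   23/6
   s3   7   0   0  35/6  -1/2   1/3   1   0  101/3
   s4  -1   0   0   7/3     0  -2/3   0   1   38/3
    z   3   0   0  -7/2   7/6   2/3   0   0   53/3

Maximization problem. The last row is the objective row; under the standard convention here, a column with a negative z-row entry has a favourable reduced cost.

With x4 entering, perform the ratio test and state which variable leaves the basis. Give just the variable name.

s4

Ratios: row 1 (x3): entry -1/6 ≤ 0, skip; row 2 (x2): entry -1/3 ≤ 0, skip; row 3 (s3): (101/3)/(35/6) = 202/35; row 4 (s4): (38/3)/(7/3) = 38/7.
Minimum ratio 38/7 is in the s4 row, so s4 leaves.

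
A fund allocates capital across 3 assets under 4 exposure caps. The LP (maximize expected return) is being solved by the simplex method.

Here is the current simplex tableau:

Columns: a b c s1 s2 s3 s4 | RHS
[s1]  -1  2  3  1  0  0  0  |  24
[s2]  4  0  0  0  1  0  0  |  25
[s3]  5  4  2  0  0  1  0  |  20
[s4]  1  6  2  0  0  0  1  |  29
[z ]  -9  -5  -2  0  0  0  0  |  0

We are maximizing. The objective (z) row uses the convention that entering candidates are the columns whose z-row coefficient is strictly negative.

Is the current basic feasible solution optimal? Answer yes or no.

no

Column a has objective-row coefficient -9, which is negative; an improving pivot exists, so not yet optimal.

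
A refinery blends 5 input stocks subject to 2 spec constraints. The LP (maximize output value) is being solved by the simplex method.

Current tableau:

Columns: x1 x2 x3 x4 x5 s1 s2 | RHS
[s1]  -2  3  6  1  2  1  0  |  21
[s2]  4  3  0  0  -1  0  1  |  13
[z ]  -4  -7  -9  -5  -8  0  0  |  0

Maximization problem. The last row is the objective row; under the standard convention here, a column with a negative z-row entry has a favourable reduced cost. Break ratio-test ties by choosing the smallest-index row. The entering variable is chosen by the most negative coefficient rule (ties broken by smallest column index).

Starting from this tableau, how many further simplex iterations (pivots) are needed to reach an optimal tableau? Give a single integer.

pivot: x3 in, s1 out → z = 63/2
pivot: x1 in, s2 out → z = 217/4
pivot: x5 in, x3 out → z = 178
No improving column remains; optimal.

3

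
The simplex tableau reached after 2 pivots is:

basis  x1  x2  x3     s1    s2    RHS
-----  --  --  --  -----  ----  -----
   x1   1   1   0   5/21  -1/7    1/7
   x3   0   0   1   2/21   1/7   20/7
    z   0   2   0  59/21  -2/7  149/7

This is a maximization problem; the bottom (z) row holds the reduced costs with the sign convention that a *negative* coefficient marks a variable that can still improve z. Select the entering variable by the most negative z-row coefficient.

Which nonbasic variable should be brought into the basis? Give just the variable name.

Objective-row coefficients: x1: 0, x2: 2, x3: 0, s1: 59/21, s2: -2/7.
The most negative is -2/7 in column s2, so s2 enters.

s2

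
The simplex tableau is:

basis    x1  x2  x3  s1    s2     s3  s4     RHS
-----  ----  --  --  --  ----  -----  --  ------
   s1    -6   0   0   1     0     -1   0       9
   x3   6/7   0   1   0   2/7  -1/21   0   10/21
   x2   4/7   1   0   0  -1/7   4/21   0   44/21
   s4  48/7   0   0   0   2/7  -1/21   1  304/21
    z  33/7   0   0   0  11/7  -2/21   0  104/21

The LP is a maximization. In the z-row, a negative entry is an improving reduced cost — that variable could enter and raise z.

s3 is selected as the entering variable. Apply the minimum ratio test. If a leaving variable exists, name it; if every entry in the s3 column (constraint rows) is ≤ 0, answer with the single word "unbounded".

x2

Ratios: row 1 (s1): entry -1 ≤ 0, skip; row 2 (x3): entry -1/21 ≤ 0, skip; row 3 (x2): (44/21)/(4/21) = 11; row 4 (s4): entry -1/21 ≤ 0, skip.
Minimum ratio is in the x2 row, so x2 leaves.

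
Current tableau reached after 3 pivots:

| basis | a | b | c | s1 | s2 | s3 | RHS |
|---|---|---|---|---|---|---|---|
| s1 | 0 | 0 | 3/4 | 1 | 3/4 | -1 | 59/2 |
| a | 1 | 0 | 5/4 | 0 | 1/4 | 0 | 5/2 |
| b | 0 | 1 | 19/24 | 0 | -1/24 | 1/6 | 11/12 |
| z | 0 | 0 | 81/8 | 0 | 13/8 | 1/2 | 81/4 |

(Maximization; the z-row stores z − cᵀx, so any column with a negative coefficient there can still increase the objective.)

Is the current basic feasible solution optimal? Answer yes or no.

No objective-row coefficient is strictly negative, so no entering variable exists; the tableau is optimal.

yes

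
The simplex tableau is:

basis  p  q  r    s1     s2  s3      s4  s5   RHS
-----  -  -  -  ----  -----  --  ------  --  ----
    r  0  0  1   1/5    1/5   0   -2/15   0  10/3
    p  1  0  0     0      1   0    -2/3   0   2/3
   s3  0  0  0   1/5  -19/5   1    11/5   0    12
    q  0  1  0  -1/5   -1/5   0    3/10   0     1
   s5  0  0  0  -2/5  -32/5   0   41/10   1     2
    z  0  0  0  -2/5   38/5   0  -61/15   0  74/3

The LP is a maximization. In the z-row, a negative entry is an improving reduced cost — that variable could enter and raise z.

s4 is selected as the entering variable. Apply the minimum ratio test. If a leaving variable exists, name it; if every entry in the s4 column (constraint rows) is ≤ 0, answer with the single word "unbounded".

s5

Ratios: row 1 (r): entry -2/15 ≤ 0, skip; row 2 (p): entry -2/3 ≤ 0, skip; row 3 (s3): 12/(11/5) = 60/11; row 4 (q): 1/(3/10) = 10/3; row 5 (s5): 2/(41/10) = 20/41.
Minimum ratio is in the s5 row, so s5 leaves.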